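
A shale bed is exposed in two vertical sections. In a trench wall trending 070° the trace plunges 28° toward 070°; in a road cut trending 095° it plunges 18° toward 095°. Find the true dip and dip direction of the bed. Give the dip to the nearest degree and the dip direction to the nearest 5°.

true dip 33°, dip direction 035°

Each apparent-dip line lies in the plane. As unit vectors (x east, y north, z up), v₁ plunges 28°→070° and v₂ plunges 18°→095°.
The plane normal is n = v₁ × v₂ ∝ (0.132, 0.188, 0.355).
tan δ = √(n_x²+n_y²)/n_z = 0.230/0.355, so δ = 33.0°.
Dip direction = azimuth of (n_x, n_y) = atan2(0.132, 0.188) = 35°.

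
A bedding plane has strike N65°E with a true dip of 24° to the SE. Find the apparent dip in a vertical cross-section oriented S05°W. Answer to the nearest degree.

21°

The strike is N65°E and the section trends S05°W; the acute angle between them is β = 60°.
tan α = tan 24° × sin 60° = 0.4452 × 0.8660 = 0.3856
apparent dip = arctan 0.3856 = 21.09°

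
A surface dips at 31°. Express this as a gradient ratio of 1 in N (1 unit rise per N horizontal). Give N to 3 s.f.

1 in 1.66

1 : N means tan θ = 1/N, so N = 1/tan 31° = 1/0.6009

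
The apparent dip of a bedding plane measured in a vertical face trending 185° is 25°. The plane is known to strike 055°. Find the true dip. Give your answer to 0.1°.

β = acute angle between strike 055° and section 185° = 50°.
tan δ = tan α / sin β = tan 25° / sin 50° = 0.4663 / 0.7660 = 0.6087
true dip = arctan 0.6087 = 31.33°

31.3°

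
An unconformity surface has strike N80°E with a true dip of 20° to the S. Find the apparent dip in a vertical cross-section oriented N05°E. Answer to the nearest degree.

The strike is N80°E and the section trends N05°E; the acute angle between them is β = 75°.
tan α = tan 20° × sin 75° = 0.3640 × 0.9659 = 0.3516
apparent dip = arctan 0.3516 = 19.37°

19°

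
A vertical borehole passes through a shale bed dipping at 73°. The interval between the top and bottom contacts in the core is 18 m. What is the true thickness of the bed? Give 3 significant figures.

5.26 m

True thickness t = h · cos(dip) = 18 × cos 73°
t = 18 × 0.2924 = 5.263 m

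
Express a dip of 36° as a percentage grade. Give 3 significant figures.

72.7%

grade % = 100 × tan 36° = 100 × 0.7265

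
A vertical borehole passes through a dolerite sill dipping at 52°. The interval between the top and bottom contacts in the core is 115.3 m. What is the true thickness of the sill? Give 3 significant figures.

71.0 m

True thickness t = h · cos(dip) = 115.3 × cos 52°
t = 115.3 × 0.6157 = 70.986 m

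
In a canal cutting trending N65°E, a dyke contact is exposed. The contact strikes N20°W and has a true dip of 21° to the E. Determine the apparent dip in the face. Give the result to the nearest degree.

21°

The strike is N20°W and the section trends N65°E; the acute angle between them is β = 85°.
tan(apparent dip) = tan 21° · sin 85° = 0.3824
α = arctan(0.3824) = 20.93°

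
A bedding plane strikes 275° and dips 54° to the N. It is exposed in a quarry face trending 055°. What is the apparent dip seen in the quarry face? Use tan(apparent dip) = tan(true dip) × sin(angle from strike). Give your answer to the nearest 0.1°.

41.5°

The strike is 275° and the section trends 055°; the acute angle between them is β = 40°.
tan(apparent dip) = tan 54° · sin 40° = 0.8847
apparent dip = arctan 0.8847 = 41.50°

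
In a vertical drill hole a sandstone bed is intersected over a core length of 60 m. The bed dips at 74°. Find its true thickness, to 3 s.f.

True thickness t = h · cos(dip) = 60 × cos 74°
t = 60 × 0.2756 = 16.538 m

16.5 m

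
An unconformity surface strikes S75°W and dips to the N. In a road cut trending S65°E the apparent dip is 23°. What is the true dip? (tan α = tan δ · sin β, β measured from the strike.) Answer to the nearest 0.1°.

The section is 40° from the strike.
tan(true dip) = tan 23° / sin 40° = 0.6604
δ = arctan(0.6604) = 33.44°

33.4°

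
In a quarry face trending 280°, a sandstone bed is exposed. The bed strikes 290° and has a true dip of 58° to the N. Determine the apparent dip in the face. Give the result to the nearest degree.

The strike is 290° and the section trends 280°; the acute angle between them is β = 10°.
tan(apparent dip) = tan 58° · sin 10° = 0.2779
apparent dip = arctan 0.2779 = 15.53°

16°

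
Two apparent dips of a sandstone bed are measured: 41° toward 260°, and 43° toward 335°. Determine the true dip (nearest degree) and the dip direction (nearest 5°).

true dip 49°, dip direction 300°

The two traces are lines in the plane: v₁ = (sin 260°·cos 41°, cos 260°·cos 41°, −sin 41°), v₂ = (sin 335°·cos 43°, cos 335°·cos 43°, −sin 43°).
n = v₁ × v₂ = (-0.524, 0.304, 0.533) (taken with n_z > 0).
Dip δ = arctan(|n_h|/n_z) = arctan(0.606/0.533) = 48.7°.
Dip direction = azimuth of (n_x, n_y) = atan2(-0.524, 0.304) = 300°.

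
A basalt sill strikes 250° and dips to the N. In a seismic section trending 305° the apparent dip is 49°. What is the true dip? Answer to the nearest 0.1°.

54.5°

The section is 55° from the strike.
tan(true dip) = tan 49° / sin 55° = 1.4043
δ = arctan(1.4043) = 54.55°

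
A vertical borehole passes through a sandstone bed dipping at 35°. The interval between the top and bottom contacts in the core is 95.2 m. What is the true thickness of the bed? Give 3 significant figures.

True thickness t = h · cos(dip) = 95.2 × cos 35°
t = 95.2 × 0.8192 = 77.983 m

78.0 m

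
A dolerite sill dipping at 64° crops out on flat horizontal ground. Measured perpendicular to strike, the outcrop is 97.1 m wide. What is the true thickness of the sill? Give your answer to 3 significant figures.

True thickness t = w · sin(dip) = 97.1 × sin 64°
t = 97.1 × 0.8988 = 87.273 m

87.3 m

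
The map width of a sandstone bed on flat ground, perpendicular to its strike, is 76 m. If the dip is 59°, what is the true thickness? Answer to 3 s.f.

True thickness t = w · sin(dip) = 76 × sin 59°
t = 76 × 0.8572 = 65.145 m

65.1 m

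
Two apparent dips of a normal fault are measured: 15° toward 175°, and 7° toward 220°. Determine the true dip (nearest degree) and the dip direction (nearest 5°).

Represent each trace as a vector plunging at its apparent dip toward its trend (east-north-up frame): v₁ = (0.084, -0.962, -0.259), v₂ = (-0.638, -0.760, -0.122).
n = v₁ × v₂ = (0.080, -0.175, 0.678) (taken with n_z > 0).
tan δ = √(n_x²+n_y²)/n_z = 0.193/0.678, so δ = 15.9°.
Dip direction = azimuth of (n_x, n_y) = atan2(0.080, -0.175) = 156°.

true dip 16°, dip direction 155°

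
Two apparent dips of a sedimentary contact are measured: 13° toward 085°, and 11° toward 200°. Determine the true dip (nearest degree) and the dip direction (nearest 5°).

true dip 22°, dip direction 140°

The two traces are lines in the plane: v₁ = (sin 85°·cos 13°, cos 85°·cos 13°, −sin 13°), v₂ = (sin 200°·cos 11°, cos 200°·cos 11°, −sin 11°).
n = v₁ × v₂ = (0.224, -0.261, 0.867) (taken with n_z > 0).
True dip = arccos(n_z / |n|) = arccos(0.9297) = 21.6°.
Dip direction = azimuth of (n_x, n_y) = atan2(0.224, -0.261) = 139°.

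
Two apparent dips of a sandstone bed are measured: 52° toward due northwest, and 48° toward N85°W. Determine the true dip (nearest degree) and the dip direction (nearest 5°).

Represent each trace as a vector plunging at its apparent dip toward its trend (east-north-up frame): v₁ = (-0.435, 0.435, -0.788), v₂ = (-0.667, 0.058, -0.743).
The plane normal is n = v₁ × v₂ ∝ (-0.278, 0.202, 0.265).
True dip = arccos(n_z / |n|) = arccos(0.6109) = 52.3°.
Dip direction = azimuth of (n_x, n_y) = atan2(-0.278, 0.202) = 306°.

true dip 52°, dip direction 305°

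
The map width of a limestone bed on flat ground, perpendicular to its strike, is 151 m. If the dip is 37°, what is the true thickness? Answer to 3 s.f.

90.9 m

True thickness t = w · sin(dip) = 151 × sin 37°
t = 151 × 0.6018 = 90.874 m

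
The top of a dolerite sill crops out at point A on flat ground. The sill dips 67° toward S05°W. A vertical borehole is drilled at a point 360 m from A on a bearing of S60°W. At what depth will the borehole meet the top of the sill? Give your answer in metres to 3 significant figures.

486 m

The hole lies 55° from the dip direction, so the down-dip offset is 360 × cos 55° = 206.49 m.
Depth = down-dip offset × tan(dip) = 206.49 × tan 67° = 206.49 × 2.3559
Depth = 486.45 m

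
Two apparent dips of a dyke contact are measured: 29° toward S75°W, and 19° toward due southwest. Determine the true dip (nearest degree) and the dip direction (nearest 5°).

true dip 32°, dip direction 280°

Represent each trace as a vector plunging at its apparent dip toward its trend (east-north-up frame): v₁ = (-0.845, -0.226, -0.485), v₂ = (-0.669, -0.669, -0.326).
n = v₁ × v₂ = (-0.250, 0.049, 0.413) (taken with n_z > 0).
True dip = arccos(n_z / |n|) = arccos(0.8510) = 31.7°.
Dip direction = atan2(-0.250, 0.049) = 281° (azimuth of n's horizontal projection).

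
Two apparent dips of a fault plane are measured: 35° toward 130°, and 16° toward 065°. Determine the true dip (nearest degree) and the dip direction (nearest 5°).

Each apparent-dip line lies in the plane. As unit vectors (x east, y north, z up), v₁ plunges 35°→130° and v₂ plunges 16°→065°.
n = v₁ × v₂ = (0.378, -0.327, 0.714) (taken with n_z > 0).
tan δ = √(n_x²+n_y²)/n_z = 0.500/0.714, so δ = 35.0°.
Dip direction = azimuth of (n_x, n_y) = atan2(0.378, -0.327) = 131°.

true dip 35°, dip direction 130°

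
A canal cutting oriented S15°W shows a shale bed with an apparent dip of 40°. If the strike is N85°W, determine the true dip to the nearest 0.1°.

40.4°

β = acute angle between strike N85°W and section S15°W = 80°.
tan(true dip) = tan 40° / sin 80° = 0.8520
δ = arctan(0.8520) = 40.43°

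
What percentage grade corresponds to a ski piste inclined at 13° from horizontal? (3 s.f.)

grade % = 100 × tan 13° = 100 × 0.2309

23.1%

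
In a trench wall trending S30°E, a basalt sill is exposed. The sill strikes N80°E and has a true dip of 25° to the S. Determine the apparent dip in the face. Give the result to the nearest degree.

24°

Angle between strike (N80°E) and section (S30°E): β = 70°.
tan(apparent dip) = tan 25° · sin 70° = 0.4382
apparent dip = arctan 0.4382 = 23.66°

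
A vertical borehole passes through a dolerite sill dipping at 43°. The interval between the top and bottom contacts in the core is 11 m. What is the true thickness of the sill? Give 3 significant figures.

8.04 m

True thickness t = h · cos(dip) = 11 × cos 43°
t = 11 × 0.7314 = 8.045 m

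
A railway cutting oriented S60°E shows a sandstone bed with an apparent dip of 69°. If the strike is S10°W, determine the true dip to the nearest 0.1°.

The section is 70° from the strike.
tan δ = tan α / sin β = tan 69° / sin 70° = 2.6051 / 0.9397 = 2.7723
true dip = arctan 2.7723 = 70.16°

70.2°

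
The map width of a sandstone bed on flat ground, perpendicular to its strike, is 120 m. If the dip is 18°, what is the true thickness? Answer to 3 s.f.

True thickness t = w · sin(dip) = 120 × sin 18°
t = 120 × 0.3090 = 37.082 m

37.1 m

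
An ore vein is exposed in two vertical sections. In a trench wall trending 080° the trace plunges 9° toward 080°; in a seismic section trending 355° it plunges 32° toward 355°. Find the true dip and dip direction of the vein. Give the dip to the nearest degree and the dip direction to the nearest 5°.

Represent each trace as a vector plunging at its apparent dip toward its trend (east-north-up frame): v₁ = (0.973, 0.172, -0.156), v₂ = (-0.074, 0.845, -0.530).
n = v₁ × v₂ = (0.041, 0.527, 0.834) (taken with n_z > 0).
tan δ = √(n_x²+n_y²)/n_z = 0.529/0.834, so δ = 32.4°.
The horizontal component of n points toward azimuth atan2(n_x, n_y) = 4°, the dip direction.

true dip 32°, dip direction 005°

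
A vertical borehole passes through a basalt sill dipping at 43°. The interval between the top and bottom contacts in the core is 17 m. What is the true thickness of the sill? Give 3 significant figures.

True thickness t = h · cos(dip) = 17 × cos 43°
t = 17 × 0.7314 = 12.433 m

12.4 m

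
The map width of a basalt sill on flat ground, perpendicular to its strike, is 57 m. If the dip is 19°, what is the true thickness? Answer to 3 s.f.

18.6 m

True thickness t = w · sin(dip) = 57 × sin 19°
t = 57 × 0.3256 = 18.557 m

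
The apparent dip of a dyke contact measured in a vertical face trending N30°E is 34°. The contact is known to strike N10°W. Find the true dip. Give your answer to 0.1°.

46.4°

β = acute angle between strike N10°W and section N30°E = 40°.
tan(true dip) = tan 34° / sin 40° = 1.0493
δ = arctan(1.0493) = 46.38°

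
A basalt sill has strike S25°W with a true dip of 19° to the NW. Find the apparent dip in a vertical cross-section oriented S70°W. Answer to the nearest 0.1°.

13.7°

Angle between strike (S25°W) and section (S70°W): β = 45°.
tan α = tan 19° × sin 45° = 0.3443 × 0.7071 = 0.2435
α = arctan(0.2435) = 13.68°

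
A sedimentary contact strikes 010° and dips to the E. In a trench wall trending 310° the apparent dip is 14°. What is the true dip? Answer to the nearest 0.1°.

16.1°

β = acute angle between strike 010° and section 310° = 60°.
tan(true dip) = tan 14° / sin 60° = 0.2879
true dip = arctan 0.2879 = 16.06°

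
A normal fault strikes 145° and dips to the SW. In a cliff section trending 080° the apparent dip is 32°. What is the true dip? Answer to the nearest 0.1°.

34.6°

β = acute angle between strike 145° and section 080° = 65°.
tan δ = tan α / sin β = tan 32° / sin 65° = 0.6249 / 0.9063 = 0.6895
true dip = arctan 0.6895 = 34.58°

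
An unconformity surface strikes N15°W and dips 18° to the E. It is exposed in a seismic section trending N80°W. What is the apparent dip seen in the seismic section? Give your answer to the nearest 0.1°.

16.4°

The section lies 65° from the strike.
tan α = tan 18° × sin 65° = 0.3249 × 0.9063 = 0.2945
α = arctan(0.2945) = 16.41°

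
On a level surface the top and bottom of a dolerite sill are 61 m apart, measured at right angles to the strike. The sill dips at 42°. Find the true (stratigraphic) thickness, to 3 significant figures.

40.8 m

True thickness t = w · sin(dip) = 61 × sin 42°
t = 61 × 0.6691 = 40.817 m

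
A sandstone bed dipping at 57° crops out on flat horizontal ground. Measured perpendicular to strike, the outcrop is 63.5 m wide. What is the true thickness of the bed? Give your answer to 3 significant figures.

True thickness t = w · sin(dip) = 63.5 × sin 57°
t = 63.5 × 0.8387 = 53.256 m

53.3 m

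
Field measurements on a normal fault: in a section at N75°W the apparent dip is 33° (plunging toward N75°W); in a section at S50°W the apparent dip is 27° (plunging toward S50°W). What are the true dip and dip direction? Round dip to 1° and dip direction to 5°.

true dip 34°, dip direction 270°

Each apparent-dip line lies in the plane. As unit vectors (x east, y north, z up), v₁ plunges 33°→N75°W and v₂ plunges 27°→S50°W.
The plane normal is n = v₁ × v₂ ∝ (-0.410, 0.004, 0.612).
Dip δ = arctan(|n_h|/n_z) = arctan(0.410/0.612) = 33.8°.
Dip direction = azimuth of (n_x, n_y) = atan2(-0.410, 0.004) = 271°.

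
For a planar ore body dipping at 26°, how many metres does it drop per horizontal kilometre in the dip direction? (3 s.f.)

488 m

drop per km = 1000 × tan 26° = 1000 × 0.4877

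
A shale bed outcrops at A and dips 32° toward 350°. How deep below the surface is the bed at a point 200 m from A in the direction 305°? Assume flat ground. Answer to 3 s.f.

88.4 m

The hole lies 45° from the dip direction, so the down-dip offset is 200 × cos 45° = 141.42 m.
Depth = down-dip offset × tan(dip) = 141.42 × tan 32° = 141.42 × 0.6249
Depth = 88.37 m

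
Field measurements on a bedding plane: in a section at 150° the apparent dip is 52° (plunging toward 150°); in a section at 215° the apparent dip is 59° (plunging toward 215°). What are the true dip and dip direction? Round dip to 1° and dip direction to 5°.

Represent each trace as a vector plunging at its apparent dip toward its trend (east-north-up frame): v₁ = (0.308, -0.533, -0.788), v₂ = (-0.295, -0.422, -0.857).
Cross product v₁ × v₂ gives the pole to the plane: n ∝ (-0.125, -0.497, 0.287).
tan δ = √(n_x²+n_y²)/n_z = 0.512/0.287, so δ = 60.7°.
The horizontal component of n points toward azimuth atan2(n_x, n_y) = 194°, the dip direction.

true dip 61°, dip direction 195°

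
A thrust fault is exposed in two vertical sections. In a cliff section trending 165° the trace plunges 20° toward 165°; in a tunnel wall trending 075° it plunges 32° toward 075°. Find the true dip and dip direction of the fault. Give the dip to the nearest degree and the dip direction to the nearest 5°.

Each apparent-dip line lies in the plane. As unit vectors (x east, y north, z up), v₁ plunges 20°→165° and v₂ plunges 32°→075°.
n = v₁ × v₂ = (0.556, -0.151, 0.797) (taken with n_z > 0).
True dip = arccos(n_z / |n|) = arccos(0.8103) = 35.9°.
Dip direction = azimuth of (n_x, n_y) = atan2(0.556, -0.151) = 105°.

true dip 36°, dip direction 105°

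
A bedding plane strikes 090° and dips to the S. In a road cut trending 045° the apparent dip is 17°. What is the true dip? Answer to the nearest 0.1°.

23.4°

The section is 45° from the strike.
tan δ = tan α / sin β = tan 17° / sin 45° = 0.3057 / 0.7071 = 0.4324
δ = arctan(0.4324) = 23.38°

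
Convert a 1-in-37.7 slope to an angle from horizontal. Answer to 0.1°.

1.5°

tan θ = 1/37.7 = 0.0265
θ = arctan(0.0265) = 1.52°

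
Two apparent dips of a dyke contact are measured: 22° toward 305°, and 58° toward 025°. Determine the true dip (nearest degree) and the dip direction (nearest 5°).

true dip 58°, dip direction 020°

Represent each trace as a vector plunging at its apparent dip toward its trend (east-north-up frame): v₁ = (-0.760, 0.532, -0.375), v₂ = (0.224, 0.480, -0.848).
The plane normal is n = v₁ × v₂ ∝ (0.271, 0.728, 0.484).
tan δ = √(n_x²+n_y²)/n_z = 0.777/0.484, so δ = 58.1°.
Dip direction = azimuth of (n_x, n_y) = atan2(0.271, 0.728) = 20°.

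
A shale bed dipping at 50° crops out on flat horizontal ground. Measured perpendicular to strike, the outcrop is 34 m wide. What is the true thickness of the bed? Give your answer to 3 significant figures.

26.0 m

True thickness t = w · sin(dip) = 34 × sin 50°
t = 34 × 0.7660 = 26.046 m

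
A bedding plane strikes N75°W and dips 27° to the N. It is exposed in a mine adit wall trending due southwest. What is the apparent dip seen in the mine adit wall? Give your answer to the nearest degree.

Angle between strike (N75°W) and section (due southwest): β = 60°.
tan α = tan 27° × sin 60° = 0.5095 × 0.8660 = 0.4413
α = arctan(0.4413) = 23.81°

24°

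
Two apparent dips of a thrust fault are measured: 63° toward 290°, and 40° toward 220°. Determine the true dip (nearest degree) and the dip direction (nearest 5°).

true dip 63°, dip direction 285°

Each apparent-dip line lies in the plane. As unit vectors (x east, y north, z up), v₁ plunges 63°→290° and v₂ plunges 40°→220°.
Cross product v₁ × v₂ gives the pole to the plane: n ∝ (-0.623, 0.165, 0.327).
True dip = arccos(n_z / |n|) = arccos(0.4525) = 63.1°.
The horizontal component of n points toward azimuth atan2(n_x, n_y) = 285°, the dip direction.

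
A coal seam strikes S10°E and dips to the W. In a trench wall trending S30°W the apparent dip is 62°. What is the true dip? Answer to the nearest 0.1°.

The section is 40° from the strike.
tan δ = tan α / sin β = tan 62° / sin 40° = 1.8807 / 0.6428 = 2.9259
δ = arctan(2.9259) = 71.13°

71.1°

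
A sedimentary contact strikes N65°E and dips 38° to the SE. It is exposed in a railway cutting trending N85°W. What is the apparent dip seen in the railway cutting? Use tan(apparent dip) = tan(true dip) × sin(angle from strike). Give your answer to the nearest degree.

The strike is N65°E and the section trends N85°W; the acute angle between them is β = 30°.
tan(apparent dip) = tan 38° · sin 30° = 0.3906
apparent dip = arctan 0.3906 = 21.34°

21°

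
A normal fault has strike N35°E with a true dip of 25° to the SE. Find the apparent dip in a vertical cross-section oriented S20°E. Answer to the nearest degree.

The section lies 55° from the strike.
tan α = tan 25° × sin 55° = 0.4663 × 0.8192 = 0.3820
apparent dip = arctan 0.3820 = 20.91°

21°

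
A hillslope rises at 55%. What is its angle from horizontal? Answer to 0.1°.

tan θ = 55/100 = 0.5500
θ = arctan(0.5500) = 28.81°

28.8°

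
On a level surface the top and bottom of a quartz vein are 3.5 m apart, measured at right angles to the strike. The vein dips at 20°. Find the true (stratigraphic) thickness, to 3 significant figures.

1.20 m

True thickness t = w · sin(dip) = 3.5 × sin 20°
t = 3.5 × 0.3420 = 1.197 m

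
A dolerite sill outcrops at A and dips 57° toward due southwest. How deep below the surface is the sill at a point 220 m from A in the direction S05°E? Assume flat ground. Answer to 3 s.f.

218 m

The hole lies 50° from the dip direction, so the down-dip offset is 220 × cos 50° = 141.41 m.
Depth = down-dip offset × tan(dip) = 141.41 × tan 57° = 141.41 × 1.5399
Depth = 217.76 m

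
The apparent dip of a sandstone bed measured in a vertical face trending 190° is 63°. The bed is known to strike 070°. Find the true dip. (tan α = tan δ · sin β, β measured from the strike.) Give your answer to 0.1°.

β = acute angle between strike 070° and section 190° = 60°.
tan δ = tan α / sin β = tan 63° / sin 60° = 1.9626 / 0.8660 = 2.2662
δ = arctan(2.2662) = 66.19°

66.2°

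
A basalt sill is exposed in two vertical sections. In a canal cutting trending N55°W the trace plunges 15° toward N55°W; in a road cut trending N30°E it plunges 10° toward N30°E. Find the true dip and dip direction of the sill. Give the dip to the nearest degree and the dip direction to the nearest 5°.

true dip 17°, dip direction 335°

The two traces are lines in the plane: v₁ = (sin 305°·cos 15°, cos 305°·cos 15°, −sin 15°), v₂ = (sin 30°·cos 10°, cos 30°·cos 10°, −sin 10°).
The plane normal is n = v₁ × v₂ ∝ (-0.125, 0.265, 0.948).
True dip = arccos(n_z / |n|) = arccos(0.9555) = 17.2°.
Dip direction = azimuth of (n_x, n_y) = atan2(-0.125, 0.265) = 335°.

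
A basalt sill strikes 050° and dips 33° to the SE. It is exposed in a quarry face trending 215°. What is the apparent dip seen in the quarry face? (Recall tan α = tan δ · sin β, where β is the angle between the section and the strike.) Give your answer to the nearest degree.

Angle between strike (050°) and section (215°): β = 15°.
tan(apparent dip) = tan 33° · sin 15° = 0.1681
α = arctan(0.1681) = 9.54°

10°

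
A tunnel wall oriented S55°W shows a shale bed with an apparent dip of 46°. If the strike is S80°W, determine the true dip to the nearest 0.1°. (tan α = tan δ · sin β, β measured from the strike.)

β = acute angle between strike S80°W and section S55°W = 25°.
tan(true dip) = tan 46° / sin 25° = 2.4503
δ = arctan(2.4503) = 67.80°

67.8°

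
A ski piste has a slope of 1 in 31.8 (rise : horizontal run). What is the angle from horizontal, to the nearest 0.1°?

tan θ = 1/31.8 = 0.0314
θ = arctan(0.0314) = 1.80°

1.8°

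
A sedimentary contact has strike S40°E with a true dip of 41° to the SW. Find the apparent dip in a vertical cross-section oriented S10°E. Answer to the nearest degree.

23°

The section lies 30° from the strike.
tan(apparent dip) = tan 41° · sin 30° = 0.4346
α = arctan(0.4346) = 23.49°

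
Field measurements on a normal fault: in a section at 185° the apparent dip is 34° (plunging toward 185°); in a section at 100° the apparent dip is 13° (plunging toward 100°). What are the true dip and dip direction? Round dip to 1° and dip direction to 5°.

Represent each trace as a vector plunging at its apparent dip toward its trend (east-north-up frame): v₁ = (-0.072, -0.826, -0.559), v₂ = (0.960, -0.169, -0.225).
Cross product v₁ × v₂ gives the pole to the plane: n ∝ (0.091, -0.553, 0.805).
True dip = arccos(n_z / |n|) = arccos(0.8207) = 34.8°.
Dip direction = azimuth of (n_x, n_y) = atan2(0.091, -0.553) = 171°.

true dip 35°, dip direction 170°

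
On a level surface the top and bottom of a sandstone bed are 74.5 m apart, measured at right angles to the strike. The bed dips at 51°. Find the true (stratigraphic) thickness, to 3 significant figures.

True thickness t = w · sin(dip) = 74.5 × sin 51°
t = 74.5 × 0.7771 = 57.897 m

57.9 m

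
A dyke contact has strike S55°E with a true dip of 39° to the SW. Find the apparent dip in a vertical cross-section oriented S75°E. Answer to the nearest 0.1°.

15.5°

Angle between strike (S55°E) and section (S75°E): β = 20°.
tan α = tan 39° × sin 20° = 0.8098 × 0.3420 = 0.2770
apparent dip = arctan 0.2770 = 15.48°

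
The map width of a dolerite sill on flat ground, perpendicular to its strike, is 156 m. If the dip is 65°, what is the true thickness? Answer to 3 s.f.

141 m

True thickness t = w · sin(dip) = 156 × sin 65°
t = 156 × 0.9063 = 141.384 m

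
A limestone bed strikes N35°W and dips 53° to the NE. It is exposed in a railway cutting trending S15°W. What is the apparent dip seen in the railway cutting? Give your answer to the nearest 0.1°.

45.5°

Angle between strike (N35°W) and section (S15°W): β = 50°.
tan α = tan 53° × sin 50° = 1.3270 × 0.7660 = 1.0166
apparent dip = arctan 1.0166 = 45.47°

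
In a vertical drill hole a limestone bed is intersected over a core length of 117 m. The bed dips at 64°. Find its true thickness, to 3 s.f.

51.3 m

True thickness t = h · cos(dip) = 117 × cos 64°
t = 117 × 0.4384 = 51.289 m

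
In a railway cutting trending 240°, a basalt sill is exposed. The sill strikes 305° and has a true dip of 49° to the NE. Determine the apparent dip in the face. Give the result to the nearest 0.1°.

46.2°

The section lies 65° from the strike.
tan α = tan 49° × sin 65° = 1.1504 × 0.9063 = 1.0426
apparent dip = arctan 1.0426 = 46.19°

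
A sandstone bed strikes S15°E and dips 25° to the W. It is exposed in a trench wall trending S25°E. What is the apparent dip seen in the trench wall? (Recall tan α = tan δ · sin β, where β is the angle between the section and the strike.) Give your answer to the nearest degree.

The section lies 10° from the strike.
tan α = tan 25° × sin 10° = 0.4663 × 0.1736 = 0.0810
apparent dip = arctan 0.0810 = 4.63°

5°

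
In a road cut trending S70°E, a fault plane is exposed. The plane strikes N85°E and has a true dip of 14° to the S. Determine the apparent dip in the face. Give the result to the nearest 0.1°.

6.0°

The strike is N85°E and the section trends S70°E; the acute angle between them is β = 25°.
tan α = tan 14° × sin 25° = 0.2493 × 0.4226 = 0.1054
α = arctan(0.1054) = 6.02°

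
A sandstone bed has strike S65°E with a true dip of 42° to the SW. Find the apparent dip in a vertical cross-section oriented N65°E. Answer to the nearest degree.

Angle between strike (S65°E) and section (N65°E): β = 50°.
tan(apparent dip) = tan 42° · sin 50° = 0.6897
α = arctan(0.6897) = 34.60°

35°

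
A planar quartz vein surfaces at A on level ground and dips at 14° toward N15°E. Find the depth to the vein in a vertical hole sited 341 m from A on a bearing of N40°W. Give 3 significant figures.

48.8 m

The hole lies 55° from the dip direction, so the down-dip offset is 341 × cos 55° = 195.59 m.
Depth = down-dip offset × tan(dip) = 195.59 × tan 14° = 195.59 × 0.2493
Depth = 48.77 m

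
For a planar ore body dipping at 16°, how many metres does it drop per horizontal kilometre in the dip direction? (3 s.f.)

drop per km = 1000 × tan 16° = 1000 × 0.2867

287 m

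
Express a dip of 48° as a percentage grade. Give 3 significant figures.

grade % = 100 × tan 48° = 100 × 1.1106

111%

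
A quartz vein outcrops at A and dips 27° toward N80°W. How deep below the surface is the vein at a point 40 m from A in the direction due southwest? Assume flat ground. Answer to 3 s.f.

11.7 m

The hole lies 55° from the dip direction, so the down-dip offset is 40 × cos 55° = 22.94 m.
Depth = down-dip offset × tan(dip) = 22.94 × tan 27° = 22.94 × 0.5095
Depth = 11.69 m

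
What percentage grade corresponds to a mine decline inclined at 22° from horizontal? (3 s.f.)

grade % = 100 × tan 22° = 100 × 0.4040

40.4%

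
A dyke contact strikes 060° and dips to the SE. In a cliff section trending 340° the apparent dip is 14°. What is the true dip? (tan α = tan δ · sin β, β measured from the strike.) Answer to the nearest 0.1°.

β = acute angle between strike 060° and section 340° = 80°.
tan δ = tan α / sin β = tan 14° / sin 80° = 0.2493 / 0.9848 = 0.2532
true dip = arctan 0.2532 = 14.21°

14.2°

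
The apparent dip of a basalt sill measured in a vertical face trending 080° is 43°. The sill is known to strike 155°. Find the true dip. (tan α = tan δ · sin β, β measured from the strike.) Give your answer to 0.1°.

44.0°

β = acute angle between strike 155° and section 080° = 75°.
tan(true dip) = tan 43° / sin 75° = 0.9654
true dip = arctan 0.9654 = 43.99°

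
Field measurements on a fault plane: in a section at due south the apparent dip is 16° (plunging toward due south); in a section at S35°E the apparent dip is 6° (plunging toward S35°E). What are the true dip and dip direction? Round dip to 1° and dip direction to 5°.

true dip 20°, dip direction 220°

Represent each trace as a vector plunging at its apparent dip toward its trend (east-north-up frame): v₁ = (0.000, -0.961, -0.276), v₂ = (0.570, -0.815, -0.105).
Cross product v₁ × v₂ gives the pole to the plane: n ∝ (-0.124, -0.157, 0.548).
tan δ = √(n_x²+n_y²)/n_z = 0.200/0.548, so δ = 20.1°.
Dip direction = atan2(-0.124, -0.157) = 218° (azimuth of n's horizontal projection).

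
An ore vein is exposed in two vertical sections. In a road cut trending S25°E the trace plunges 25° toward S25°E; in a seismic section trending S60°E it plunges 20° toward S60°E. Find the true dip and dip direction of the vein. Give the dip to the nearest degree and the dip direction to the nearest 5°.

Each apparent-dip line lies in the plane. As unit vectors (x east, y north, z up), v₁ plunges 25°→S25°E and v₂ plunges 20°→S60°E.
The plane normal is n = v₁ × v₂ ∝ (0.082, -0.213, 0.488).
tan δ = √(n_x²+n_y²)/n_z = 0.228/0.488, so δ = 25.0°.
The horizontal component of n points toward azimuth atan2(n_x, n_y) = 159°, the dip direction.

true dip 25°, dip direction 160°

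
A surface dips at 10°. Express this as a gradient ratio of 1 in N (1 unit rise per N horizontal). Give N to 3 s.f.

1 in 5.67

1 : N means tan θ = 1/N, so N = 1/tan 10° = 1/0.1763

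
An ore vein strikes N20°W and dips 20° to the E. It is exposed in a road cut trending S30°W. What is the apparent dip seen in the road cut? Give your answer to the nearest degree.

16°

The strike is N20°W and the section trends S30°W; the acute angle between them is β = 50°.
tan(apparent dip) = tan 20° · sin 50° = 0.2788
apparent dip = arctan 0.2788 = 15.58°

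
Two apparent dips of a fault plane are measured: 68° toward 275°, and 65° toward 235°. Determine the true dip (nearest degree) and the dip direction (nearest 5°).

true dip 68°, dip direction 265°

Each apparent-dip line lies in the plane. As unit vectors (x east, y north, z up), v₁ plunges 68°→275° and v₂ plunges 65°→235°.
Cross product v₁ × v₂ gives the pole to the plane: n ∝ (-0.254, -0.017, 0.102).
tan δ = √(n_x²+n_y²)/n_z = 0.255/0.102, so δ = 68.2°.
Dip direction = azimuth of (n_x, n_y) = atan2(-0.254, -0.017) = 266°.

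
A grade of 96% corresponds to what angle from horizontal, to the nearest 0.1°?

43.8°

tan θ = 96/100 = 0.9600
θ = arctan(0.9600) = 43.83°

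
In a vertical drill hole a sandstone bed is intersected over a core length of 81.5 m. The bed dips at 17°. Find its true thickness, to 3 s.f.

77.9 m

True thickness t = h · cos(dip) = 81.5 × cos 17°
t = 81.5 × 0.9563 = 77.939 m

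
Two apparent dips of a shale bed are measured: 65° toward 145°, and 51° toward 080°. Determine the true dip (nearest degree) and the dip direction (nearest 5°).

true dip 65°, dip direction 135°

Each apparent-dip line lies in the plane. As unit vectors (x east, y north, z up), v₁ plunges 65°→145° and v₂ plunges 51°→080°.
n = v₁ × v₂ = (0.368, -0.373, 0.241) (taken with n_z > 0).
Dip δ = arctan(|n_h|/n_z) = arctan(0.524/0.241) = 65.3°.
The horizontal component of n points toward azimuth atan2(n_x, n_y) = 135°, the dip direction.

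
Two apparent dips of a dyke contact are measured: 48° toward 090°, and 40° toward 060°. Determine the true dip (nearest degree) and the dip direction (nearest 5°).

The two traces are lines in the plane: v₁ = (sin 90°·cos 48°, cos 90°·cos 48°, −sin 48°), v₂ = (sin 60°·cos 40°, cos 60°·cos 40°, −sin 40°).
The plane normal is n = v₁ × v₂ ∝ (0.285, -0.063, 0.256).
tan δ = √(n_x²+n_y²)/n_z = 0.292/0.256, so δ = 48.7°.
Dip direction = atan2(0.285, -0.063) = 102° (azimuth of n's horizontal projection).

true dip 49°, dip direction 100°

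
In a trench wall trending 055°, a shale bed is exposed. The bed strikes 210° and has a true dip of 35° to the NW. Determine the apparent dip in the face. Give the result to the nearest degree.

The strike is 210° and the section trends 055°; the acute angle between them is β = 25°.
tan α = tan 35° × sin 25° = 0.7002 × 0.4226 = 0.2959
apparent dip = arctan 0.2959 = 16.48°

16°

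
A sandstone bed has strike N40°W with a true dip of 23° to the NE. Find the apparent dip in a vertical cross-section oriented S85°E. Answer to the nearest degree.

17°

The strike is N40°W and the section trends S85°E; the acute angle between them is β = 45°.
tan(apparent dip) = tan 23° · sin 45° = 0.3001
α = arctan(0.3001) = 16.71°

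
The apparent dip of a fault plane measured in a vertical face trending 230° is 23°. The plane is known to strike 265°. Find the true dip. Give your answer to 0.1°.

36.5°

β = acute angle between strike 265° and section 230° = 35°.
tan(true dip) = tan 23° / sin 35° = 0.7400
true dip = arctan 0.7400 = 36.50°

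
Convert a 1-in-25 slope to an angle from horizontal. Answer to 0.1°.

tan θ = 1/25 = 0.0400
θ = arctan(0.0400) = 2.29°

2.3°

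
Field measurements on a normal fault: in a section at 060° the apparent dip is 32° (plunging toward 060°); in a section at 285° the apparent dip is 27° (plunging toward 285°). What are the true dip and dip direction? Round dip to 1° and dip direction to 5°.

true dip 56°, dip direction 355°

Represent each trace as a vector plunging at its apparent dip toward its trend (east-north-up frame): v₁ = (0.734, 0.424, -0.530), v₂ = (-0.861, 0.231, -0.454).
n = v₁ × v₂ = (-0.070, 0.789, 0.534) (taken with n_z > 0).
Dip δ = arctan(|n_h|/n_z) = arctan(0.793/0.534) = 56.0°.
Dip direction = azimuth of (n_x, n_y) = atan2(-0.070, 0.789) = 355°.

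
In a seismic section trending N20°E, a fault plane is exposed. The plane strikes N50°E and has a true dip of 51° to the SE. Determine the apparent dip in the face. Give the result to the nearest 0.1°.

31.7°

The strike is N50°E and the section trends N20°E; the acute angle between them is β = 30°.
tan α = tan 51° × sin 30° = 1.2349 × 0.5000 = 0.6174
α = arctan(0.6174) = 31.69°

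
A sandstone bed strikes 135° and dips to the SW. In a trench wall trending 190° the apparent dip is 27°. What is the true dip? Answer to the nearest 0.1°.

31.9°

β = acute angle between strike 135° and section 190° = 55°.
tan δ = tan α / sin β = tan 27° / sin 55° = 0.5095 / 0.8192 = 0.6220
δ = arctan(0.6220) = 31.88°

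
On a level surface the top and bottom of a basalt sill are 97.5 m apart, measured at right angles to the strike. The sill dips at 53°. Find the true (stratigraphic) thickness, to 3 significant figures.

77.9 m

True thickness t = w · sin(dip) = 97.5 × sin 53°
t = 97.5 × 0.7986 = 77.867 m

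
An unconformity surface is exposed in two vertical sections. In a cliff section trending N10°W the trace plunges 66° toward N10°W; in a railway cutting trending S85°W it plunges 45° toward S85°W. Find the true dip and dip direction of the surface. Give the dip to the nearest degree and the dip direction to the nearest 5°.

true dip 67°, dip direction 330°

Each apparent-dip line lies in the plane. As unit vectors (x east, y north, z up), v₁ plunges 66°→N10°W and v₂ plunges 45°→S85°W.
Cross product v₁ × v₂ gives the pole to the plane: n ∝ (-0.340, 0.594, 0.287).
True dip = arccos(n_z / |n|) = arccos(0.3864) = 67.3°.
Dip direction = atan2(-0.340, 0.594) = 330° (azimuth of n's horizontal projection).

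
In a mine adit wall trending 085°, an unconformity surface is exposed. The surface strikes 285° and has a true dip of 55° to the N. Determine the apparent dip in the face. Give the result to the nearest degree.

26°

The section lies 20° from the strike.
tan α = tan 55° × sin 20° = 1.4281 × 0.3420 = 0.4885
apparent dip = arctan 0.4885 = 26.03°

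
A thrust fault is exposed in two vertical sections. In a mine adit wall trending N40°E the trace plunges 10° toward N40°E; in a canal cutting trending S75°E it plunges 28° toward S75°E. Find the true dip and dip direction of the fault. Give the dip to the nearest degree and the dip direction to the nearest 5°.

true dip 28°, dip direction 110°

The two traces are lines in the plane: v₁ = (sin 40°·cos 10°, cos 40°·cos 10°, −sin 10°), v₂ = (sin 105°·cos 28°, cos 105°·cos 28°, −sin 28°).
The plane normal is n = v₁ × v₂ ∝ (0.394, -0.149, 0.788).
tan δ = √(n_x²+n_y²)/n_z = 0.421/0.788, so δ = 28.1°.
Dip direction = azimuth of (n_x, n_y) = atan2(0.394, -0.149) = 111°.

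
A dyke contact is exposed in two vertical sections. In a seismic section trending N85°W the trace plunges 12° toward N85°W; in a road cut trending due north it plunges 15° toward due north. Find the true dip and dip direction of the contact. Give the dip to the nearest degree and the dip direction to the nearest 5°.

true dip 18°, dip direction 325°

Represent each trace as a vector plunging at its apparent dip toward its trend (east-north-up frame): v₁ = (-0.974, 0.085, -0.208), v₂ = (0.000, 0.966, -0.259).
Cross product v₁ × v₂ gives the pole to the plane: n ∝ (-0.179, 0.252, 0.941).
tan δ = √(n_x²+n_y²)/n_z = 0.309/0.941, so δ = 18.2°.
Dip direction = azimuth of (n_x, n_y) = atan2(-0.179, 0.252) = 325°.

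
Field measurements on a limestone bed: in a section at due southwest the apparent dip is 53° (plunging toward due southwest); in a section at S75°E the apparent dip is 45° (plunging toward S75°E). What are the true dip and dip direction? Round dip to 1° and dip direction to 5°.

Each apparent-dip line lies in the plane. As unit vectors (x east, y north, z up), v₁ plunges 53°→due southwest and v₂ plunges 45°→S75°E.
n = v₁ × v₂ = (0.155, -0.846, 0.369) (taken with n_z > 0).
True dip = arccos(n_z / |n|) = arccos(0.3937) = 66.8°.
The horizontal component of n points toward azimuth atan2(n_x, n_y) = 170°, the dip direction.

true dip 67°, dip direction 170°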